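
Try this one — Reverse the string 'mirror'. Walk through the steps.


Reverse 'mirror' character by character: 'rorrim'.

rorrim


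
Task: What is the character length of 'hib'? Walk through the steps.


Spell out 'hib' and number each letter: h(1), i(2), b(3). Total: 3 letters.

3


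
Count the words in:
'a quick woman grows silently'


Split into words: a | quick | woman | grows | silently = 5 words.

5


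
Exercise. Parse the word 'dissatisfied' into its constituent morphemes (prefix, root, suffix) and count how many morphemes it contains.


Step 1: Identify prefix: 'dis' (meaning: not/apart)
Step 2: Identify root: 'satisfy'
Step 3: Identify suffix(es): 'ed'
Decomposition: dis- (prefix: not/apart) + satisfy (root) + -ed (suffix: past)
Total morphemes: 3

3 morphemes (dis- (prefix: not/apart) + satisfy (root) + -ed (suffix: past))


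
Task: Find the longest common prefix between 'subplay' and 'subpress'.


Compare from the start: 4 characters match: 'subp'. Mismatch at position 5: 'l' vs 'r'.

subp


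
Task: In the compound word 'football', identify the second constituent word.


Split 'football' into 'foot' + 'ball'. The second part is 'ball'.

ball


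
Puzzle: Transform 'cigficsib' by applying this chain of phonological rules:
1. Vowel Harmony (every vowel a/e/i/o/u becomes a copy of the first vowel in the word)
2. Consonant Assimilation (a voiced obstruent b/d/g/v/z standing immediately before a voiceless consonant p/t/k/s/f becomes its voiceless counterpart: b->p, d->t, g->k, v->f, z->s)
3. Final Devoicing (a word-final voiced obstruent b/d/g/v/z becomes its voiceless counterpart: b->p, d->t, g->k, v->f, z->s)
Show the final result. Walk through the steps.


Starting form: 'cigficsib'
Rule 1: Vowel Harmony: all vowels already match. No change.
Rule 2: Consonant Assimilation: voiced obstruent before voiceless consonant becomes voiceless ('gf' -> 'kf'). 'cigficsib' -> 'cikficsib'
Rule 3: Final Devoicing: word-final voiced obstruent 'b' becomes voiceless 'p'. 'cikficsib' -> 'cikficsip'
Final form: 'cikficsip'

cikficsip


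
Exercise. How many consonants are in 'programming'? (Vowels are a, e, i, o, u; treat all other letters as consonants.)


Consonants in 'programming': p, r, g, r, m, m, n, g = 8 consonants.

8


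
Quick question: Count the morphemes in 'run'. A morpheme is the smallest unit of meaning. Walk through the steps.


Decomposition: run (free morpheme) = 1 morpheme(s)

1 morphemes


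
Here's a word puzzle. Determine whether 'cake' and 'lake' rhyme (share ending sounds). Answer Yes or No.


Rime (stressed vowel + following sounds) of 'cake': -ake = /eɪk/
Rime of 'lake': -ake = /eɪk/
/eɪk/ and /eɪk/ are the same ending sound, so the words rhyme.

Yes


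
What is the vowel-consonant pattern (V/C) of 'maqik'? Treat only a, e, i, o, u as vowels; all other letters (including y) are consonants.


Letter mapping: m = C, a = V, q = C, i = V, k = C.

CVCVC


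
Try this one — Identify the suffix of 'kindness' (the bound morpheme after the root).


The word 'kindness' = 'kind' (root) + '-ness' (suffix). The suffix is '-ness'.

ness


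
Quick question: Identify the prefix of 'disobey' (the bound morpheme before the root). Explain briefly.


The word 'disobey' = 'dis' (prefix) + 'obey' (root). The prefix is 'dis'.

dis


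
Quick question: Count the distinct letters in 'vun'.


Unique letters in 'vun': {n, u, v} = 3 distinct letters.

3


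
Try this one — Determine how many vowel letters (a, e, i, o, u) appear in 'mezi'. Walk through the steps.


Vowels in 'mezi': e, i = 2 vowels.

2


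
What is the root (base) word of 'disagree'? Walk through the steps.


Remove prefix 'dis' from 'disagree' to get root 'agree'.

agree


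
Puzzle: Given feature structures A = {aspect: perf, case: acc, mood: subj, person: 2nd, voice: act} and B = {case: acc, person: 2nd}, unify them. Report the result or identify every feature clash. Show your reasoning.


Compare features:
aspect: A=perf vs B=_ -> unified: perf
case: A=acc vs B=acc -> unified: acc
mood: A=subj vs B=_ -> unified: subj
person: A=2nd vs B=2nd -> unified: 2nd
voice: A=act vs B=_ -> unified: act
No clashes found.

Unified: {aspect: perf, case: acc, mood: subj, person: 2nd, voice: act}


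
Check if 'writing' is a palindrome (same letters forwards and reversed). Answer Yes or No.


Forward: 'writing'
Reversed: 'gnitirw'
They differ.

No


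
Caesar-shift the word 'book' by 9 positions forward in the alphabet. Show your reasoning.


Shift each letter by 9: b -> k, o -> x, o -> x, k -> t. Result: 'kxxt'.

kxxt


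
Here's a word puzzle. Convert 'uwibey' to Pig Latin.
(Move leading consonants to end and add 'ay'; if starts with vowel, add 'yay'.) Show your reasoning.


'uwibey' starts with a vowel, so add 'yay': 'uwibeyyay'.

uwibeyyay


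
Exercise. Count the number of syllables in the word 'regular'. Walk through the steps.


Break 'regular' into syllables: reg-u-lar -> reg | u | lar = 3 syllables

3 syllables


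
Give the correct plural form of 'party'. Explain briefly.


Apply rule: Change -y to -ies (consonant + y). 'party' becomes 'parties'.

parties


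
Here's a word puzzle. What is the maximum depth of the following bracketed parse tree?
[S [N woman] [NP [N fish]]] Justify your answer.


Count bracket nesting levels:
'[' at pos 0: depth = 1
'[' at pos 3: depth = 2
'[' at pos 13: depth = 2
'[' at pos 17: depth = 3
Maximum depth reached: 3

3


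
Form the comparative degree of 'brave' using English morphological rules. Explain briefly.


Apply comparative formation (ends in e: add -r): 'brave' -> 'braver'.

braver


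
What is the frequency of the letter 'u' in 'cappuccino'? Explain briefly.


Letter 'u' in 'cappuccino': found at position(s) 5 = 1 occurrence(s).

1


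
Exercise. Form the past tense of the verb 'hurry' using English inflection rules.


Apply rule: Change -y to -ied. 'hurry' becomes 'hurried'.

hurried


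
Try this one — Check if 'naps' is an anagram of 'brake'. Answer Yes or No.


Sorted letters of 'naps': 'anps'
Sorted letters of 'brake': 'abekr'
They do not match.

No


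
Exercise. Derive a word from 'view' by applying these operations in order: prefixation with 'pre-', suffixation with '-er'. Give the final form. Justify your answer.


Step 1: Add prefix 'pre-' to 'view' = 'preview'
Step 2: Add suffix '-er' to 'preview' = 'previewer'

previewer


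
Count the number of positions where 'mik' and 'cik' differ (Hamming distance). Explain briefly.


Alignment:
Position 1: 'm' vs 'c' = DIFFER
Position 2: 'i' vs 'i' = match
Position 3: 'k' vs 'k' = match
Total differences: 1

1


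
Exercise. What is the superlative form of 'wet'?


Apply superlative formation (double final consonant, add -est): 'wet' -> 'wettest'.

wettest


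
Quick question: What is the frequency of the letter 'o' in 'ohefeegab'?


Letter 'o' in 'ohefeegab': found at position(s) 1 = 1 occurrence(s).

1


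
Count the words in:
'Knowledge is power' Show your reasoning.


Split into words: Knowledge | is | power = 3 words.

3


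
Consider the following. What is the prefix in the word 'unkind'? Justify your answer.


The word 'unkind' = 'un' (prefix) + 'kind' (root). The prefix is 'un'.

un


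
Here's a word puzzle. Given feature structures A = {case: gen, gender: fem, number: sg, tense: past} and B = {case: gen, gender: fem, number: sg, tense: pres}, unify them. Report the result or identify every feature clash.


Compare features:
case: A=gen vs B=gen -> unified: gen
gender: A=fem vs B=fem -> unified: fem
number: A=sg vs B=sg -> unified: sg
tense: A=past vs B=pres -> CLASH
Clash detected on feature 'tense' (past vs pres); unification fails.

CLASH on 'tense' (past vs pres)


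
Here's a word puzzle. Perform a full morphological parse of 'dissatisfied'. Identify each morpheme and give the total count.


Step 1: Identify prefix: 'dis' (meaning: not/apart)
Step 2: Identify root: 'satisfy'
Step 3: Identify suffix(es): 'ed'
Decomposition: dis- (prefix: not/apart) + satisfy (root) + -ed (suffix: past)
Total morphemes: 3

3 morphemes (dis- (prefix: not/apart) + satisfy (root) + -ed (suffix: past))


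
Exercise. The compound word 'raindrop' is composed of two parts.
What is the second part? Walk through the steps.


Split 'raindrop' into 'rain' + 'drop'. The second part is 'drop'.

drop


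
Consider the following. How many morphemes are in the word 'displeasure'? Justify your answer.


Decomposition: dis- (prefix) + please (root) + -ure (suffix) = 3 morpheme(s)

3 morphemes


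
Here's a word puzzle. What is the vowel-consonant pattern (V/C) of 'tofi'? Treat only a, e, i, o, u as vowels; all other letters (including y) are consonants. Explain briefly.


Letter mapping: t = C, o = V, f = C, i = V.

CVCV


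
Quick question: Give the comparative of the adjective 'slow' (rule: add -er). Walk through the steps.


Apply comparative formation (add -er): 'slow' -> 'slower'.

slower


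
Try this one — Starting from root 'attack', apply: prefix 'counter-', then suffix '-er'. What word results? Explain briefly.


Step 1: Add prefix 'counter-' to 'attack' = 'counterattack'
Step 2: Add suffix '-er' to 'counterattack' = 'counterattacker'

counterattacker


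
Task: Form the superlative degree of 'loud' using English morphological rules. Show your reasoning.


Apply superlative formation (add -est): 'loud' -> 'loudest'.

loudest


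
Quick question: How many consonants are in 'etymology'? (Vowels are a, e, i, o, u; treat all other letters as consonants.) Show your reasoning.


Consonants in 'etymology': t, y, m, l, g, y = 6 consonants.

6


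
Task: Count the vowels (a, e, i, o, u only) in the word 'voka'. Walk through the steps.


Vowels in 'voka': o, a = 2 vowels.

2


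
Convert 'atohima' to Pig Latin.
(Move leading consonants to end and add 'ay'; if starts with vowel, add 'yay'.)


'atohima' starts with a vowel, so add 'yay': 'atohimayay'.

atohimayay


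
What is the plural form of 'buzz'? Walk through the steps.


Apply rule: Add -es (sibilant/fricative ending). 'buzz' becomes 'buzzes'.

buzzes


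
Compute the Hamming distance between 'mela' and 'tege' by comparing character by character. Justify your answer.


Alignment:
Position 1: 'm' vs 't' = DIFFER
Position 2: 'e' vs 'e' = match
Position 3: 'l' vs 'g' = DIFFER
Position 4: 'a' vs 'e' = DIFFER
Total differences: 3

3


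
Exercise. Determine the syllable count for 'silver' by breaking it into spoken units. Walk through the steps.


Break 'silver' into syllables: sil-ver -> sil | ver = 2 syllables

2 syllables


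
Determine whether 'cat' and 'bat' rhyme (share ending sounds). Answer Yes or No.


Rime (stressed vowel + following sounds) of 'cat': -at = /æt/
Rime of 'bat': -at = /æt/
/æt/ and /æt/ are the same ending sound, so the words rhyme.

Yes


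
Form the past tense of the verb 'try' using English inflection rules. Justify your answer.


Apply rule: Change -y to -ied. 'try' becomes 'tried'.

tried


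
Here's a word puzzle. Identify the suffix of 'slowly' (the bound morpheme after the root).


The word 'slowly' = 'slow' (root) + '-ly' (suffix). The suffix is '-ly'.

ly


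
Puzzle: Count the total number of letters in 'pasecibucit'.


Spell out 'pasecibucit' and number each letter: p(1), a(2), s(3), e(4), c(5), i(6), b(7), u(8), c(9), i(10), t(11). Total: 11 letters.

11


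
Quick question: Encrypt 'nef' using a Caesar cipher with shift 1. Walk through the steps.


Shift each letter by 1: n -> o, e -> f, f -> g. Result: 'ofg'.

ofg


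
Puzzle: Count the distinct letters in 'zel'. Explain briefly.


Unique letters in 'zel': {e, l, z} = 3 distinct letters.

3


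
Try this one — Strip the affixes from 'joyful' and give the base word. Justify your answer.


Remove suffix '-ful' from 'joyful' to get root 'joy'.

joy


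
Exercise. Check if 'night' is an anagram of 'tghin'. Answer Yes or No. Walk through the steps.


Sorted letters of 'night': 'ghint'
Sorted letters of 'tghin': 'ghint'
They match.

Yes


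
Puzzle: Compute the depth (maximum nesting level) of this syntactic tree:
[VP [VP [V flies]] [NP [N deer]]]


Count bracket nesting levels:
'[' at pos 0: depth = 1
'[' at pos 4: depth = 2
'[' at pos 8: depth = 3
'[' at pos 19: depth = 2
'[' at pos 23: depth = 3
Maximum depth reached: 3

3


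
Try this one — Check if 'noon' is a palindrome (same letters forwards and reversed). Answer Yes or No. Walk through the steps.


Forward: 'noon'
Reversed: 'noon'
They are identical.

Yes


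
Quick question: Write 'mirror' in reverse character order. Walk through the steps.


Reverse 'mirror' character by character: 'rorrim'.

rorrim


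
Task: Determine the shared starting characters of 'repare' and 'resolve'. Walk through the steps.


Compare from the start: 2 characters match: 're'. Mismatch at position 3: 'p' vs 's'.

re


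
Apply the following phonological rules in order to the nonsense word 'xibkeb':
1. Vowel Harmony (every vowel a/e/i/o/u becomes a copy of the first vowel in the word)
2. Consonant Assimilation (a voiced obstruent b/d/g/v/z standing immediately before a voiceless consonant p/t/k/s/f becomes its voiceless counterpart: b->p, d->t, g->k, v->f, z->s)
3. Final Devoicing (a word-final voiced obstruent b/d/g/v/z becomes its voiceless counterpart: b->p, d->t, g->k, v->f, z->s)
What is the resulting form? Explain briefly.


Starting form: 'xibkeb'
Rule 1: Vowel Harmony: all vowels become 'i' (matching first vowel). 'xibkeb' -> 'xibkib'
Rule 2: Consonant Assimilation: voiced obstruent before voiceless consonant becomes voiceless ('bk' -> 'pk'). 'xibkib' -> 'xipkib'
Rule 3: Final Devoicing: word-final voiced obstruent 'b' becomes voiceless 'p'. 'xipkib' -> 'xipkip'
Final form: 'xipkip'

xipkip


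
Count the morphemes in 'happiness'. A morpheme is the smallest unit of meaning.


Decomposition: happy (root) + -ness (suffix) = 2 morpheme(s)

2 morphemes


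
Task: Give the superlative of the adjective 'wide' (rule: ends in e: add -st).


Apply superlative formation (ends in e: add -st): 'wide' -> 'widest'.

widest


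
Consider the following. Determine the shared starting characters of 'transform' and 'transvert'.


Compare from the start: 5 characters match: 'trans'. Mismatch at position 6: 'f' vs 'v'.

trans


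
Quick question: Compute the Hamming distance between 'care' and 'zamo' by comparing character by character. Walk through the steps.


Alignment:
Position 1: 'c' vs 'z' = DIFFER
Position 2: 'a' vs 'a' = match
Position 3: 'r' vs 'm' = DIFFER
Position 4: 'e' vs 'o' = DIFFER
Total differences: 3

3


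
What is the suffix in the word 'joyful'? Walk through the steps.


The word 'joyful' = 'joy' (root) + '-ful' (suffix). The suffix is '-ful'.

ful


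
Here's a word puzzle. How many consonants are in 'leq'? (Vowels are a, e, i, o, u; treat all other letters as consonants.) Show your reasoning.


Consonants in 'leq': l, q = 2 consonants.

2


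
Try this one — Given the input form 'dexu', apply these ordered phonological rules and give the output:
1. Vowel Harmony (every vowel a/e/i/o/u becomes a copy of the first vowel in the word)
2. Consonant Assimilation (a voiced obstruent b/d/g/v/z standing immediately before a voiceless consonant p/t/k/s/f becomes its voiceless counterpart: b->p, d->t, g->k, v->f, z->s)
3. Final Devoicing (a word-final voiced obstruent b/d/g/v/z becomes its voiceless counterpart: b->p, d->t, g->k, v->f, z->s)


Starting form: 'dexu'
Rule 1: Vowel Harmony: all vowels become 'e' (matching first vowel). 'dexu' -> 'dexe'
Rule 2: Consonant Assimilation: no voiced obstruent (b/d/g/v/z) stands immediately before a voiceless consonant (p/t/k/s/f). No change.
Rule 3: Final Devoicing: the word ends in the vowel 'e', not a consonant. No change.
Final form: 'dexe'

dexe


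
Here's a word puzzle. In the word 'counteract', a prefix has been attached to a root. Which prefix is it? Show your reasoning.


The word 'counteract' = 'counter' (prefix) + 'act' (root). The prefix is 'counter'.

counter


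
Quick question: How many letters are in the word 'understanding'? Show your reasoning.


Spell out 'understanding' and number each letter: u(1), n(2), d(3), e(4), r(5), s(6), t(7), a(8), n(9), d(10), i(11), n(12), g(13). Total: 13 letters.

13


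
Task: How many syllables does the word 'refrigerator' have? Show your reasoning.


Break 'refrigerator' into syllables: re-frig-er-a-tor -> re | frig | er | a | tor = 5 syllables

5 syllables


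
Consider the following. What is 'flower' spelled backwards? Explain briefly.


Reverse 'flower' character by character: 'rewolf'.

rewolf


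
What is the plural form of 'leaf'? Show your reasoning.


Apply rule: Change -f to -ves. 'leaf' becomes 'leaves'.

leaves


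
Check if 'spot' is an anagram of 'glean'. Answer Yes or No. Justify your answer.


Sorted letters of 'spot': 'opst'
Sorted letters of 'glean': 'aegln'
They do not match.

No


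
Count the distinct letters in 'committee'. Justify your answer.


Unique letters in 'committee': {c, e, i, m, o, t} = 6 distinct letters.

6


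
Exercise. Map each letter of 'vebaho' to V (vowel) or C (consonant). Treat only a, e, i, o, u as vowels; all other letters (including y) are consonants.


Letter mapping: v = C, e = V, b = C, a = V, h = C, o = V.

CVCVCV


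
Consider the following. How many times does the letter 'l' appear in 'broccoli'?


Letter 'l' in 'broccoli': found at position(s) 7 = 1 occurrence(s).

1


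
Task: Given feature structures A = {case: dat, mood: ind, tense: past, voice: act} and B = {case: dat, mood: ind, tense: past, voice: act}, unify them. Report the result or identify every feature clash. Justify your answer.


Compare features:
case: A=dat vs B=dat -> unified: dat
mood: A=ind vs B=ind -> unified: ind
tense: A=past vs B=past -> unified: past
voice: A=act vs B=act -> unified: act
No clashes found.

Unified: {case: dat, mood: ind, tense: past, voice: act}


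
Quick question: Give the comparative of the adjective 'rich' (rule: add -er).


Apply comparative formation (add -er): 'rich' -> 'richer'.

richer


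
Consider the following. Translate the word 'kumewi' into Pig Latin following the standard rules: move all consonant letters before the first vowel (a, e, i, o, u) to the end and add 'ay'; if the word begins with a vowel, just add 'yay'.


'kumewi': move consonant cluster 'k' to end and add 'ay': 'umewikay'.

umewikay


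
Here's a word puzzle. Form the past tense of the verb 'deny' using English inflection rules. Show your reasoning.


Apply rule: Change -y to -ied. 'deny' becomes 'denied'.

denied


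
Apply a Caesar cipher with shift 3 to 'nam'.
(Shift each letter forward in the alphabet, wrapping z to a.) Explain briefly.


Shift each letter by 3: n -> q, a -> d, m -> p. Result: 'qdp'.

qdp


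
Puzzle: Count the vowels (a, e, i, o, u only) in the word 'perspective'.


Vowels in 'perspective': e, e, i, e = 4 vowels.

4


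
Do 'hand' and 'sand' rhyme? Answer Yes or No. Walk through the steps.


Rime (stressed vowel + following sounds) of 'hand': -and = /ænd/
Rime of 'sand': -and = /ænd/
/ænd/ and /ænd/ are the same ending sound, so the words rhyme.

Yes


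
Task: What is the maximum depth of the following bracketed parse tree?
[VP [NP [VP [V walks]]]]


Count bracket nesting levels:
'[' at pos 0: depth = 1
'[' at pos 4: depth = 2
'[' at pos 8: depth = 3
'[' at pos 12: depth = 4
Maximum depth reached: 4

4


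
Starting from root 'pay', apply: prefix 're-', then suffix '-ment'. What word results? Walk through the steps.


Step 1: Add prefix 're-' to 'pay' = 'repay'
Step 2: Add suffix '-ment' to 'repay' = 'repayment'

repayment


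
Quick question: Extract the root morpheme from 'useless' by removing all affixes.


Remove suffix '-less' from 'useless' to get root 'use'.

use


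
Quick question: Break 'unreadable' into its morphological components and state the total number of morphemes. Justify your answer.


Step 1: Identify prefix: 'un' (meaning: not/reverse)
Step 2: Identify root: 'read'
Step 3: Identify suffix(es): 'able'
Decomposition: un- (prefix: not/reverse) + read (root) + -able (suffix: capable of)
Total morphemes: 3

3 morphemes (un- (prefix: not/reverse) + read (root) + -able (suffix: capable of))


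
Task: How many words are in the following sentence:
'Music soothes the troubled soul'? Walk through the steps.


Split into words: Music | soothes | the | troubled | soul = 5 words.

5


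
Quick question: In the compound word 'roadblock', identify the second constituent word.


Split 'roadblock' into 'road' + 'block'. The second part is 'block'.

block


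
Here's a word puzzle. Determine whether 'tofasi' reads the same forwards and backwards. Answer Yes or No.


Forward: 'tofasi'
Reversed: 'isafot'
They differ.

No


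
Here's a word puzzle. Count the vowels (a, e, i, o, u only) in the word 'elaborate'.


Vowels in 'elaborate': e, a, o, a, e = 5 vowels.

5


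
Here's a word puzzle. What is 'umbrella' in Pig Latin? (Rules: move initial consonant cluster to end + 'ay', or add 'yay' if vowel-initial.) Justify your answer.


'umbrella' starts with a vowel, so add 'yay': 'umbrellayay'.

umbrellayay


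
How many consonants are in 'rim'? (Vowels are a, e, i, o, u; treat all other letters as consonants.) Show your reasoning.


Consonants in 'rim': r, m = 2 consonants.

2


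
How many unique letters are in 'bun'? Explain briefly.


Unique letters in 'bun': {b, n, u} = 3 distinct letters.

3


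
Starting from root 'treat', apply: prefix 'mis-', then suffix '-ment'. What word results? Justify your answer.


Step 1: Add prefix 'mis-' to 'treat' = 'mistreat'
Step 2: Add suffix '-ment' to 'mistreat' = 'mistreatment'

mistreatment


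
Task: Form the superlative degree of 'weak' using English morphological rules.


Apply superlative formation (add -est): 'weak' -> 'weakest'.

weakest


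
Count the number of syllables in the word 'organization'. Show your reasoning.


Break 'organization' into syllables: or-gan-i-za-tion -> or | gan | i | za | tion = 5 syllables

5 syllables


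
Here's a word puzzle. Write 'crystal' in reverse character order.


Reverse 'crystal' character by character: 'latsyrc'.

latsyrc


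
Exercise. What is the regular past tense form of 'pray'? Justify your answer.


Apply rule: Add -ed. 'pray' becomes 'prayed'.

prayed


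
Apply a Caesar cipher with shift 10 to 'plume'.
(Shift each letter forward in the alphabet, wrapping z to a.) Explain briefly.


Shift each letter by 10: p -> z, l -> v, u -> e, m -> w, e -> o. Result: 'zvewo'.

zvewo


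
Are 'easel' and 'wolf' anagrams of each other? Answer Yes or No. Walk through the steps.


Sorted letters of 'easel': 'aeels'
Sorted letters of 'wolf': 'flow'
They do not match.

No


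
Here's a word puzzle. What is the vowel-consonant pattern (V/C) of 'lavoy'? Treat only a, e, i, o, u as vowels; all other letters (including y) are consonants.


Letter mapping: l = C, a = V, v = C, o = V, y = C.

CVCVC


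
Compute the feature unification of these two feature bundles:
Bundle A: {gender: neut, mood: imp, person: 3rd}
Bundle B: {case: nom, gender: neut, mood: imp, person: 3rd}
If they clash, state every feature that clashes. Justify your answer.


Compare features:
case: A=_ vs B=nom -> unified: nom
gender: A=neut vs B=neut -> unified: neut
mood: A=imp vs B=imp -> unified: imp
person: A=3rd vs B=3rd -> unified: 3rd
No clashes found.

Unified: {case: nom, gender: neut, mood: imp, person: 3rd}


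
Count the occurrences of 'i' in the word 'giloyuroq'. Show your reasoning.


Letter 'i' in 'giloyuroq': found at position(s) 2 = 1 occurrence(s).

1


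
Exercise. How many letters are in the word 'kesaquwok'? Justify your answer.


Spell out 'kesaquwok' and number each letter: k(1), e(2), s(3), a(4), q(5), u(6), w(7), o(8), k(9). Total: 9 letters.

9


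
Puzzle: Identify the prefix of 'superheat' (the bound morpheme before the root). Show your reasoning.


The word 'superheat' = 'super' (prefix) + 'heat' (root). The prefix is 'super'.

super


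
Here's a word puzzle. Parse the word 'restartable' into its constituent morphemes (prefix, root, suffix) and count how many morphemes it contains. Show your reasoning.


Step 1: Identify prefix: 're' (meaning: again)
Step 2: Identify root: 'start'
Step 3: Identify suffix(es): 'able'
Decomposition: re- (prefix: again) + start (root) + -able (suffix: capable of)
Total morphemes: 3

3 morphemes (re- (prefix: again) + start (root) + -able (suffix: capable of))


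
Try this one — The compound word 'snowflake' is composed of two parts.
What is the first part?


Split 'snowflake' into 'snow' + 'flake'. The first part is 'snow'.

snow


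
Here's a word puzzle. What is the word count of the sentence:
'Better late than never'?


Split into words: Better | late | than | never = 4 words.

4


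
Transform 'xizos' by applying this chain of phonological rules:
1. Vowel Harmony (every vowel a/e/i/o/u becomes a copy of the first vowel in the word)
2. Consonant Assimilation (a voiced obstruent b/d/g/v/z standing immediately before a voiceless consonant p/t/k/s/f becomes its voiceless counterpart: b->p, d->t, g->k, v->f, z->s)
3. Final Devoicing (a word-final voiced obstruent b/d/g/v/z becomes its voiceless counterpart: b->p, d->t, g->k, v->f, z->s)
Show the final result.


Starting form: 'xizos'
Rule 1: Vowel Harmony: all vowels become 'i' (matching first vowel). 'xizos' -> 'xizis'
Rule 2: Consonant Assimilation: no voiced obstruent (b/d/g/v/z) stands immediately before a voiceless consonant (p/t/k/s/f). No change.
Rule 3: Final Devoicing: final consonant 's' is not one of the voiced obstruents b/d/g/v/z. No change.
Final form: 'xizis'

xizis


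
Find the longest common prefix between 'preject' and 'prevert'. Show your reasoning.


Compare from the start: 3 characters match: 'pre'. Mismatch at position 4: 'j' vs 'v'.

pre


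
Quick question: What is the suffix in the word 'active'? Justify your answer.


The word 'active' = 'act' (root) + '-ive' (suffix). The suffix is '-ive'.

ive


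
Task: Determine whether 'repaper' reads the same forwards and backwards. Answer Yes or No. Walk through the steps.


Forward: 'repaper'
Reversed: 'repaper'
They are identical.

Yes


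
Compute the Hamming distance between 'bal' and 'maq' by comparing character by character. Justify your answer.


Alignment:
Position 1: 'b' vs 'm' = DIFFER
Position 2: 'a' vs 'a' = match
Position 3: 'l' vs 'q' = DIFFER
Total differences: 2

2


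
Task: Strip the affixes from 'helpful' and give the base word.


Remove suffix '-ful' from 'helpful' to get root 'help'.

help


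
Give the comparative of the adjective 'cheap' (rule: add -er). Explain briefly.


Apply comparative formation (add -er): 'cheap' -> 'cheaper'.

cheaper


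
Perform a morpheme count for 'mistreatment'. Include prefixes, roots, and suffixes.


Decomposition: mis- (prefix) + treat (root) + -ment (suffix) = 3 morpheme(s)

3 morphemes


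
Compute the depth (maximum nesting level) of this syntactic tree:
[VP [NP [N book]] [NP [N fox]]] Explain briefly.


Count bracket nesting levels:
'[' at pos 0: depth = 1
'[' at pos 4: depth = 2
'[' at pos 8: depth = 3
'[' at pos 18: depth = 2
'[' at pos 22: depth = 3
Maximum depth reached: 3

3


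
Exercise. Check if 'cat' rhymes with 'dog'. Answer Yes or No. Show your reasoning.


Rime (stressed vowel + following sounds) of 'cat': -at = /æt/
Rime of 'dog': -og = /ɒg/
/æt/ and /ɒg/ are different ending sounds, so the words do not rhyme.

No


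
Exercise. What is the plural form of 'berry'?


Apply rule: Change -y to -ies (consonant + y). 'berry' becomes 'berries'.

berries


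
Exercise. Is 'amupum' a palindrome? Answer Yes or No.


Forward: 'amupum'
Reversed: 'mupuma'
They differ.

No


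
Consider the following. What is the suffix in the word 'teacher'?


The word 'teacher' = 'teach' (root) + '-er' (suffix). The suffix is '-er'.

er


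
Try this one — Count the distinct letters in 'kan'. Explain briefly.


Unique letters in 'kan': {a, k, n} = 3 distinct letters.

3


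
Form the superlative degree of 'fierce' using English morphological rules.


Apply superlative formation (ends in e: add -st): 'fierce' -> 'fiercest'.

fiercest


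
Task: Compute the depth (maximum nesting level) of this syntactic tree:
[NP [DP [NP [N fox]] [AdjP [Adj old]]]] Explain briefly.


Count bracket nesting levels:
'[' at pos 0: depth = 1
'[' at pos 4: depth = 2
'[' at pos 8: depth = 3
'[' at pos 12: depth = 4
'[' at pos 21: depth = 3
'[' at pos 27: depth = 4
Maximum depth reached: 4

4


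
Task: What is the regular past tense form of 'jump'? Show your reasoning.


Apply rule: Add -ed. 'jump' becomes 'jumped'.

jumped


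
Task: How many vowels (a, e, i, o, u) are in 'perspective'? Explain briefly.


Vowels in 'perspective': e, e, i, e = 4 vowels.

4


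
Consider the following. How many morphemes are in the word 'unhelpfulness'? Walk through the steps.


Decomposition: un- (prefix) + help (root) + -ful (suffix) + -ness (suffix) = 4 morpheme(s)

4 morphemes


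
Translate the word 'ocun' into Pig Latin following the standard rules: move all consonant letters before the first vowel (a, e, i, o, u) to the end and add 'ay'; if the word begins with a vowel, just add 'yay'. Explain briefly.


'ocun' starts with a vowel, so add 'yay': 'ocunyay'.

ocunyay


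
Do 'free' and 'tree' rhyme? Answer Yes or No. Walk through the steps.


Rime (stressed vowel + following sounds) of 'free': -ee = /iː/
Rime of 'tree': -ee = /iː/
/iː/ and /iː/ are the same ending sound, so the words rhyme.

Yes


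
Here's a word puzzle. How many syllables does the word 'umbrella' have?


Break 'umbrella' into syllables: um-brel-la -> um | brel | la = 3 syllables

3 syllables


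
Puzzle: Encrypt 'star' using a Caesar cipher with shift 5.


Shift each letter by 5: s -> x, t -> y, a -> f, r -> w. Result: 'xyfw'.

xyfw


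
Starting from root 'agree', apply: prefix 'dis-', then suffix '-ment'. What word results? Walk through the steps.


Step 1: Add prefix 'dis-' to 'agree' = 'disagree'
Step 2: Add suffix '-ment' to 'disagree' = 'disagreement'

disagreement


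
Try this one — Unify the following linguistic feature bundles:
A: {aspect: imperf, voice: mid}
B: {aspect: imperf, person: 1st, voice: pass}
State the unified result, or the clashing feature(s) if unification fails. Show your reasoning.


Compare features:
aspect: A=imperf vs B=imperf -> unified: imperf
person: A=_ vs B=1st -> unified: 1st
voice: A=mid vs B=pass -> CLASH
Clash detected on feature 'voice' (mid vs pass); unification fails.

CLASH on 'voice' (mid vs pass)


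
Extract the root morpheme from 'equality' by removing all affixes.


Remove suffix '-ity' from 'equality' to get root 'equal'.

equal


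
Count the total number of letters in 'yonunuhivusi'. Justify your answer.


Spell out 'yonunuhivusi' and number each letter: y(1), o(2), n(3), u(4), n(5), u(6), h(7), i(8), v(9), u(10), s(11), i(12). Total: 12 letters.

12


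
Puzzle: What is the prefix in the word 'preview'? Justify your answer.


The word 'preview' = 'pre' (prefix) + 'view' (root). The prefix is 'pre'.

pre


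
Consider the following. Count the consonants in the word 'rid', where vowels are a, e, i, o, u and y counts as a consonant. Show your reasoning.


Consonants in 'rid': r, d = 2 consonants.

2


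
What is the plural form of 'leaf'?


Apply rule: Change -f to -ves. 'leaf' becomes 'leaves'.

leaves


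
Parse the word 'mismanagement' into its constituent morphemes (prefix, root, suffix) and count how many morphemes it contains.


Step 1: Identify prefix: 'mis' (meaning: wrongly)
Step 2: Identify root: 'manage'
Step 3: Identify suffix(es): 'ment'
Decomposition: mis- (prefix: wrongly) + manage (root) + -ment (suffix: action/result)
Total morphemes: 3

3 morphemes (mis- (prefix: wrongly) + manage (root) + -ment (suffix: action/result))


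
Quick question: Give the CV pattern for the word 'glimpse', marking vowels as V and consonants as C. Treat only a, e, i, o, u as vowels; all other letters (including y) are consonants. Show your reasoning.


Letter mapping: g = C, l = C, i = V, m = C, p = C, s = C, e = V.

CCVCCCV


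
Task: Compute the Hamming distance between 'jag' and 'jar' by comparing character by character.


Alignment:
Position 1: 'j' vs 'j' = match
Position 2: 'a' vs 'a' = match
Position 3: 'g' vs 'r' = DIFFER
Total differences: 1

1


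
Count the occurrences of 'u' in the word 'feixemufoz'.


Letter 'u' in 'feixemufoz': found at position(s) 7 = 1 occurrence(s).

1


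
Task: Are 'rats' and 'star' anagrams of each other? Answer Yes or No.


Sorted letters of 'rats': 'arst'
Sorted letters of 'star': 'arst'
They match.

Yes


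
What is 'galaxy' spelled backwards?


Reverse 'galaxy' character by character: 'yxalag'.

yxalag


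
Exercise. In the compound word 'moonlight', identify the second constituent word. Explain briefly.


Split 'moonlight' into 'moon' + 'light'. The second part is 'light'.

light


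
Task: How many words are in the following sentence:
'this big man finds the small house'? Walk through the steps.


Split into words: this | big | man | finds | the | small | house = 7 words.

7


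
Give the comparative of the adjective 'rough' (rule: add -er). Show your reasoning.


Apply comparative formation (add -er): 'rough' -> 'rougher'.

rougher


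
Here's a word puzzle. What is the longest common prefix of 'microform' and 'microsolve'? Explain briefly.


Compare from the start: 5 characters match: 'micro'. Mismatch at position 6: 'f' vs 's'.

micro


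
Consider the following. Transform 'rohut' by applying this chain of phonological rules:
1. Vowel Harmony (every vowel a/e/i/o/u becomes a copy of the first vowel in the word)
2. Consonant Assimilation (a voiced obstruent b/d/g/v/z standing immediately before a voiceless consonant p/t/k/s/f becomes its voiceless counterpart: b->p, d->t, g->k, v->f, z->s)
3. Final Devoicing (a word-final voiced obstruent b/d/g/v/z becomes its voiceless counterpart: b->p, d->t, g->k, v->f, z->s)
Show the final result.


Starting form: 'rohut'
Rule 1: Vowel Harmony: all vowels become 'o' (matching first vowel). 'rohut' -> 'rohot'
Rule 2: Consonant Assimilation: no voiced obstruent (b/d/g/v/z) stands immediately before a voiceless consonant (p/t/k/s/f). No change.
Rule 3: Final Devoicing: final consonant 't' is not one of the voiced obstruents b/d/g/v/z. No change.
Final form: 'rohot'

rohot


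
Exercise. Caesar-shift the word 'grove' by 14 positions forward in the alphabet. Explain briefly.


Shift each letter by 14: g -> u, r -> f, o -> c, v -> j, e -> s. Result: 'ufcjs'.

ufcjs


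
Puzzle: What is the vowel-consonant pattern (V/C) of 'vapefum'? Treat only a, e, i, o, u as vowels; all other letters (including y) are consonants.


Letter mapping: v = C, a = V, p = C, e = V, f = C, u = V, m = C.

CVCVCVC


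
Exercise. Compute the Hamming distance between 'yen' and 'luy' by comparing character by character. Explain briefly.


Alignment:
Position 1: 'y' vs 'l' = DIFFER
Position 2: 'e' vs 'u' = DIFFER
Position 3: 'n' vs 'y' = DIFFER
Total differences: 3

3


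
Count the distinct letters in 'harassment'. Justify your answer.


Unique letters in 'harassment': {a, e, h, m, n, r, s, t} = 8 distinct letters.

8


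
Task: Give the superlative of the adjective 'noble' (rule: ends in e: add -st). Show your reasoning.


Apply superlative formation (ends in e: add -st): 'noble' -> 'noblest'.

noblest


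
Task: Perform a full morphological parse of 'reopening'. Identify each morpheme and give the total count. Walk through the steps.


Step 1: Identify prefix: 're' (meaning: again)
Step 2: Identify root: 'open'
Step 3: Identify suffix(es): 'ing'
Decomposition: re- (prefix: again) + open (root) + -ing (suffix: ongoing action)
Total morphemes: 3

3 morphemes (re- (prefix: again) + open (root) + -ing (suffix: ongoing action))


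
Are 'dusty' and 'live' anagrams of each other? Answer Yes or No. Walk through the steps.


Sorted letters of 'dusty': 'dstuy'
Sorted letters of 'live': 'eilv'
They do not match.

No


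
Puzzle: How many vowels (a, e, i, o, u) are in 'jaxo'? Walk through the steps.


Vowels in 'jaxo': a, o = 2 vowels.

2


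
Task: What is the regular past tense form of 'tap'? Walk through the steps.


Apply rule: Double final consonant and add -ed. 'tap' becomes 'tapped'.

tapped


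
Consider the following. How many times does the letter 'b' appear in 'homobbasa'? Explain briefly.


Letter 'b' in 'homobbasa': found at position(s) 5, 6 = 2 occurrence(s).

2


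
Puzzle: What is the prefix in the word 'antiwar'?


The word 'antiwar' = 'anti' (prefix) + 'war' (root). The prefix is 'anti'.

anti


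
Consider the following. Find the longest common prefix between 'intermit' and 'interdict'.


Compare from the start: 5 characters match: 'inter'. Mismatch at position 6: 'm' vs 'd'.

inter


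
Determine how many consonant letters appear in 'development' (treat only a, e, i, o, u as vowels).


Consonants in 'development': d, v, l, p, m, n, t = 7 consonants.

7


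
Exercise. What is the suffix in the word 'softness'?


The word 'softness' = 'soft' (root) + '-ness' (suffix). The suffix is '-ness'.

ness


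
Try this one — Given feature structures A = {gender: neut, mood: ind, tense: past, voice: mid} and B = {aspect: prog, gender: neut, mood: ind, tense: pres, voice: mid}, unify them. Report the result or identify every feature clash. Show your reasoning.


Compare features:
aspect: A=_ vs B=prog -> unified: prog
gender: A=neut vs B=neut -> unified: neut
mood: A=ind vs B=ind -> unified: ind
tense: A=past vs B=pres -> CLASH
voice: A=mid vs B=mid -> unified: mid
Clash detected on feature 'tense' (past vs pres); unification fails.

CLASH on 'tense' (past vs pres)


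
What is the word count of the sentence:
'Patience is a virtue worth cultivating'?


Split into words: Patience | is | a | virtue | worth | cultivating = 6 words.

6


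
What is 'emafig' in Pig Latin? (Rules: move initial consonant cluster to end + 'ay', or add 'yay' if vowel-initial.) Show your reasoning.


'emafig' starts with a vowel, so add 'yay': 'emafigyay'.

emafigyay


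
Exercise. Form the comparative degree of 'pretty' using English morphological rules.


Apply comparative formation (consonant + y: change y to i, add -er): 'pretty' -> 'prettier'.

prettier


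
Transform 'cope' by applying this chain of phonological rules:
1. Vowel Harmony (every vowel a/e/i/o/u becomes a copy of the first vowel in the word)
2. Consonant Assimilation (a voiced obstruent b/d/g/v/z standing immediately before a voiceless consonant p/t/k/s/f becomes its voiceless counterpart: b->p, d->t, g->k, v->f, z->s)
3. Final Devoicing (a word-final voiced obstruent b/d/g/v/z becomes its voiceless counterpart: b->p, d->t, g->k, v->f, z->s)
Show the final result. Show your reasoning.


Starting form: 'cope'
Rule 1: Vowel Harmony: all vowels become 'o' (matching first vowel). 'cope' -> 'copo'
Rule 2: Consonant Assimilation: no voiced obstruent (b/d/g/v/z) stands immediately before a voiceless consonant (p/t/k/s/f). No change.
Rule 3: Final Devoicing: the word ends in the vowel 'o', not a consonant. No change.
Final form: 'copo'

copo
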